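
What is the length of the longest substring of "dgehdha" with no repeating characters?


Input: "dgehdha"
Sliding window (track last position of each char):
  Position 0 ('d'): window [0,0] length 1 -- new best
  Position 1 ('g'): window [0,1] length 2 -- new best
  Position 2 ('e'): window [0,2] length 3 -- new best
  Position 3 ('h'): window [0,3] length 4 -- new best
  Position 4 ('d'): repeat (last at 0), move window start to 1
  Position 4 ('d'): window [1,4] length 4
  Position 5 ('h'): repeat (last at 3), move window start to 4
  Position 5 ('h'): window [4,5] length 2
  Position 6 ('a'): window [4,6] length 3
Longest substring with no repeats: "dgeh" with length 4

4


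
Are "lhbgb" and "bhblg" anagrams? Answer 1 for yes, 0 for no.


Strings: "lhbgb", "bhblg"
Sorted first:  bbghl
Sorted second: bbghl
Sorted forms match => anagrams

1


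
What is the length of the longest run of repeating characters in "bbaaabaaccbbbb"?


Input: "bbaaabaaccbbbb"
Scanning for longest run:
  Position 1 ('b'): continues run of 'b', length=2
  Position 2 ('a'): new char, reset run to 1
  Position 3 ('a'): continues run of 'a', length=2
  Position 4 ('a'): continues run of 'a', length=3
  Position 5 ('b'): new char, reset run to 1
  Position 6 ('a'): new char, reset run to 1
  Position 7 ('a'): continues run of 'a', length=2
  Position 8 ('c'): new char, reset run to 1
  Position 9 ('c'): continues run of 'c', length=2
  Position 10 ('b'): new char, reset run to 1
  Position 11 ('b'): continues run of 'b', length=2
  Position 12 ('b'): continues run of 'b', length=3
  Position 13 ('b'): continues run of 'b', length=4
Longest run: 'b' with length 4

4


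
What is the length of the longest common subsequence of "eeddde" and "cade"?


LCS of "eeddde" and "cade"
DP table:
           c    a    d    e
      0    0    0    0    0
  e   0    0    0    0    1
  e   0    0    0    0    1
  d   0    0    0    1    1
  d   0    0    0    1    1
  d   0    0    0    1    1
  e   0    0    0    1    2
LCS length = dp[6][4] = 2

2


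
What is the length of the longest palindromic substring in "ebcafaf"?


Input: "ebcafaf"
Checking substrings for palindromes:
  [3:6] "afa" (len 3) => palindrome
  [4:7] "faf" (len 3) => palindrome
Longest palindromic substring: "afa" with length 3

3


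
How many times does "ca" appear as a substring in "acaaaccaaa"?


Searching for "ca" in "acaaaccaaa"
Scanning each position:
  Position 0: "ac" => no
  Position 1: "ca" => MATCH
  Position 2: "aa" => no
  Position 3: "aa" => no
  Position 4: "ac" => no
  Position 5: "cc" => no
  Position 6: "ca" => MATCH
  Position 7: "aa" => no
  Position 8: "aa" => no
Total occurrences: 2

2


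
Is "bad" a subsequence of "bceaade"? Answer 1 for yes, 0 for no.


Check if "bad" is a subsequence of "bceaade"
Greedy scan:
  Position 0 ('b'): matches sub[0] = 'b'
  Position 1 ('c'): no match needed
  Position 2 ('e'): no match needed
  Position 3 ('a'): matches sub[1] = 'a'
  Position 4 ('a'): no match needed
  Position 5 ('d'): matches sub[2] = 'd'
  Position 6 ('e'): no match needed
All 3 characters matched => is a subsequence

1


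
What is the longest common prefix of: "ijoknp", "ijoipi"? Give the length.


Words: ijoknp, ijoipi
  Position 0: all 'i' => match
  Position 1: all 'j' => match
  Position 2: all 'o' => match
  Position 3: ('k', 'i') => mismatch, stop
LCP = "ijo" (length 3)

3


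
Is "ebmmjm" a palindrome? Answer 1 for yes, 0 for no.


Input: ebmmjm
Reversed: mjmmbe
  Compare pos 0 ('e') with pos 5 ('m'): MISMATCH
  Compare pos 1 ('b') with pos 4 ('j'): MISMATCH
  Compare pos 2 ('m') with pos 3 ('m'): match
Result: not a palindrome

0


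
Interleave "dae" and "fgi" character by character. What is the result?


Interleaving "dae" and "fgi":
  Position 0: 'd' from first, 'f' from second => "df"
  Position 1: 'a' from first, 'g' from second => "ag"
  Position 2: 'e' from first, 'i' from second => "ei"
Result: dfagei

dfagei


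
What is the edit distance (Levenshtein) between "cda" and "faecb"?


Computing edit distance: "cda" -> "faecb"
DP table:
           f    a    e    c    b
      0    1    2    3    4    5
  c   1    1    2    3    3    4
  d   2    2    2    3    4    4
  a   3    3    2    3    4    5
Edit distance = dp[3][5] = 5

5


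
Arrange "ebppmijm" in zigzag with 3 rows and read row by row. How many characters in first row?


Zigzag "ebppmijm" into 3 rows:
Placing characters:
  'e' => row 0
  'b' => row 1
  'p' => row 2
  'p' => row 1
  'm' => row 0
  'i' => row 1
  'j' => row 2
  'm' => row 1
Rows:
  Row 0: "em"
  Row 1: "bpim"
  Row 2: "pj"
First row length: 2

2


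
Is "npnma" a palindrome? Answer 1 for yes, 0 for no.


Input: npnma
Reversed: amnpn
  Compare pos 0 ('n') with pos 4 ('a'): MISMATCH
  Compare pos 1 ('p') with pos 3 ('m'): MISMATCH
Result: not a palindrome

0


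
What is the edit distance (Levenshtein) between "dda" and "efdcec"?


Computing edit distance: "dda" -> "efdcec"
DP table:
           e    f    d    c    e    c
      0    1    2    3    4    5    6
  d   1    1    2    2    3    4    5
  d   2    2    2    2    3    4    5
  a   3    3    3    3    3    4    5
Edit distance = dp[3][6] = 5

5


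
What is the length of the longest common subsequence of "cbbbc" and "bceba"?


LCS of "cbbbc" and "bceba"
DP table:
           b    c    e    b    a
      0    0    0    0    0    0
  c   0    0    1    1    1    1
  b   0    1    1    1    2    2
  b   0    1    1    1    2    2
  b   0    1    1    1    2    2
  c   0    1    2    2    2    2
LCS length = dp[5][5] = 2

2


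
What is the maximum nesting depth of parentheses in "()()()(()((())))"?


Input: "()()()(()((())))"
Tracking depth:
  Position 0 '(': depth becomes 1
  Position 1 ')': depth becomes 0
  Position 2 '(': depth becomes 1
  Position 3 ')': depth becomes 0
  Position 4 '(': depth becomes 1
  Position 5 ')': depth becomes 0
  Position 6 '(': depth becomes 1
  Position 7 '(': depth becomes 2
  Position 8 ')': depth becomes 1
  Position 9 '(': depth becomes 2
  Position 10 '(': depth becomes 3
  Position 11 '(': depth becomes 4
  Position 12 ')': depth becomes 3
  Position 13 ')': depth becomes 2
  Position 14 ')': depth becomes 1
  Position 15 ')': depth becomes 0
Maximum depth reached: 4

4


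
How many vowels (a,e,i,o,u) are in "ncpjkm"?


Input: ncpjkm
Checking each character:
  'n' at position 0: consonant
  'c' at position 1: consonant
  'p' at position 2: consonant
  'j' at position 3: consonant
  'k' at position 4: consonant
  'm' at position 5: consonant
Total vowels: 0

0


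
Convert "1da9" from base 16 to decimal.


Input: "1da9" in base 16
Positional expansion:
  Digit '1' (value 1) x 16^3 = 4096
  Digit 'd' (value 13) x 16^2 = 3328
  Digit 'a' (value 10) x 16^1 = 160
  Digit '9' (value 9) x 16^0 = 9
Sum = 7593

7593


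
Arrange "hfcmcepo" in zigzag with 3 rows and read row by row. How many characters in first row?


Zigzag "hfcmcepo" into 3 rows:
Placing characters:
  'h' => row 0
  'f' => row 1
  'c' => row 2
  'm' => row 1
  'c' => row 0
  'e' => row 1
  'p' => row 2
  'o' => row 1
Rows:
  Row 0: "hc"
  Row 1: "fmeo"
  Row 2: "cp"
First row length: 2

2


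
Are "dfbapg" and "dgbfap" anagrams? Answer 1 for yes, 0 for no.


Strings: "dfbapg", "dgbfap"
Sorted first:  abdfgp
Sorted second: abdfgp
Sorted forms match => anagrams

1


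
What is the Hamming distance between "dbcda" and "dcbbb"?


Comparing "dbcda" and "dcbbb" position by position:
  Position 0: 'd' vs 'd' => same
  Position 1: 'b' vs 'c' => differ
  Position 2: 'c' vs 'b' => differ
  Position 3: 'd' vs 'b' => differ
  Position 4: 'a' vs 'b' => differ
Total differences (Hamming distance): 4

4


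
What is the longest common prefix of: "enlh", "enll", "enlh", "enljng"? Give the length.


Words: enlh, enll, enlh, enljng
  Position 0: all 'e' => match
  Position 1: all 'n' => match
  Position 2: all 'l' => match
  Position 3: ('h', 'l', 'h', 'j') => mismatch, stop
LCP = "enl" (length 3)

3


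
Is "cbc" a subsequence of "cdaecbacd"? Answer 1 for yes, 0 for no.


Check if "cbc" is a subsequence of "cdaecbacd"
Greedy scan:
  Position 0 ('c'): matches sub[0] = 'c'
  Position 1 ('d'): no match needed
  Position 2 ('a'): no match needed
  Position 3 ('e'): no match needed
  Position 4 ('c'): no match needed
  Position 5 ('b'): matches sub[1] = 'b'
  Position 6 ('a'): no match needed
  Position 7 ('c'): matches sub[2] = 'c'
  Position 8 ('d'): no match needed
All 3 characters matched => is a subsequence

1


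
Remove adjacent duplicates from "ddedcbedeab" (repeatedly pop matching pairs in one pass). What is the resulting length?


Input: ddedcbedeab
Stack-based adjacent duplicate removal:
  Read 'd': push. Stack: d
  Read 'd': matches stack top 'd' => pop. Stack: (empty)
  Read 'e': push. Stack: e
  Read 'd': push. Stack: ed
  Read 'c': push. Stack: edc
  Read 'b': push. Stack: edcb
  Read 'e': push. Stack: edcbe
  Read 'd': push. Stack: edcbed
  Read 'e': push. Stack: edcbede
  Read 'a': push. Stack: edcbedea
  Read 'b': push. Stack: edcbedeab
Final stack: "edcbedeab" (length 9)

9


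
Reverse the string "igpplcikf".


Input: igpplcikf
Reading characters right to left:
  Position 8: 'f'
  Position 7: 'k'
  Position 6: 'i'
  Position 5: 'c'
  Position 4: 'l'
  Position 3: 'p'
  Position 2: 'p'
  Position 1: 'g'
  Position 0: 'i'
Reversed: fkiclppgi

fkiclppgi


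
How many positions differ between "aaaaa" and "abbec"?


Comparing "aaaaa" and "abbec" position by position:
  Position 0: 'a' vs 'a' => same
  Position 1: 'a' vs 'b' => DIFFER
  Position 2: 'a' vs 'b' => DIFFER
  Position 3: 'a' vs 'e' => DIFFER
  Position 4: 'a' vs 'c' => DIFFER
Positions that differ: 4

4


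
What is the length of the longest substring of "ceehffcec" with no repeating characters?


Input: "ceehffcec"
Sliding window (track last position of each char):
  Position 0 ('c'): window [0,0] length 1 -- new best
  Position 1 ('e'): window [0,1] length 2 -- new best
  Position 2 ('e'): repeat (last at 1), move window start to 2
  Position 2 ('e'): window [2,2] length 1
  Position 3 ('h'): window [2,3] length 2
  Position 4 ('f'): window [2,4] length 3 -- new best
  Position 5 ('f'): repeat (last at 4), move window start to 5
  Position 5 ('f'): window [5,5] length 1
  Position 6 ('c'): window [5,6] length 2
  Position 7 ('e'): window [5,7] length 3
  Position 8 ('c'): repeat (last at 6), move window start to 7
  Position 8 ('c'): window [7,8] length 2
Longest substring with no repeats: "ehf" with length 3

3


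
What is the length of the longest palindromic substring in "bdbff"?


Input: "bdbff"
Checking substrings for palindromes:
  [0:3] "bdb" (len 3) => palindrome
  [3:5] "ff" (len 2) => palindrome
Longest palindromic substring: "bdb" with length 3

3


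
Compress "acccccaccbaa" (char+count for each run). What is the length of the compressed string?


Input: acccccaccbaa
Runs:
  'a' x 1 => "a1"
  'c' x 5 => "c5"
  'a' x 1 => "a1"
  'c' x 2 => "c2"
  'b' x 1 => "b1"
  'a' x 2 => "a2"
Compressed: "a1c5a1c2b1a2"
Compressed length: 12

12


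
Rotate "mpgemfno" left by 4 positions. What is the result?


Input: "mpgemfno", rotate left by 4
First 4 characters: "mpge"
Remaining characters: "mfno"
Concatenate remaining + first: "mfno" + "mpge" = "mfnompge"

mfnompge


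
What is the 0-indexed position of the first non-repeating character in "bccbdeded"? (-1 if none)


Input: bccbdeded
Character frequencies:
  'b': 2
  'c': 2
  'd': 3
  'e': 2
Scanning left to right for freq == 1:
  Position 0 ('b'): freq=2, skip
  Position 1 ('c'): freq=2, skip
  Position 2 ('c'): freq=2, skip
  Position 3 ('b'): freq=2, skip
  Position 4 ('d'): freq=3, skip
  Position 5 ('e'): freq=2, skip
  Position 6 ('d'): freq=3, skip
  Position 7 ('e'): freq=2, skip
  Position 8 ('d'): freq=3, skip
  No unique character found => answer = -1

-1


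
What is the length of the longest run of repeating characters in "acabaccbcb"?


Input: "acabaccbcb"
Scanning for longest run:
  Position 1 ('c'): new char, reset run to 1
  Position 2 ('a'): new char, reset run to 1
  Position 3 ('b'): new char, reset run to 1
  Position 4 ('a'): new char, reset run to 1
  Position 5 ('c'): new char, reset run to 1
  Position 6 ('c'): continues run of 'c', length=2
  Position 7 ('b'): new char, reset run to 1
  Position 8 ('c'): new char, reset run to 1
  Position 9 ('b'): new char, reset run to 1
Longest run: 'c' with length 2

2


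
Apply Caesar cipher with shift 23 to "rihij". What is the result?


Caesar cipher: shift "rihij" by 23
  'r' (pos 17) + 23 = pos 14 = 'o'
  'i' (pos 8) + 23 = pos 5 = 'f'
  'h' (pos 7) + 23 = pos 4 = 'e'
  'i' (pos 8) + 23 = pos 5 = 'f'
  'j' (pos 9) + 23 = pos 6 = 'g'
Result: ofefg

ofefg


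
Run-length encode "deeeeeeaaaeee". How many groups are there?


Input: deeeeeeaaaeee
Scanning for consecutive runs:
  Group 1: 'd' x 1 (positions 0-0)
  Group 2: 'e' x 6 (positions 1-6)
  Group 3: 'a' x 3 (positions 7-9)
  Group 4: 'e' x 3 (positions 10-12)
Total groups: 4

4


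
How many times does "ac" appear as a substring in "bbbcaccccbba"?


Searching for "ac" in "bbbcaccccbba"
Scanning each position:
  Position 0: "bb" => no
  Position 1: "bb" => no
  Position 2: "bc" => no
  Position 3: "ca" => no
  Position 4: "ac" => MATCH
  Position 5: "cc" => no
  Position 6: "cc" => no
  Position 7: "cc" => no
  Position 8: "cb" => no
  Position 9: "bb" => no
  Position 10: "ba" => no
Total occurrences: 1

1


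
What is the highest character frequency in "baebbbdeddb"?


Input: baebbbdeddb
Character counts:
  'a': 1
  'b': 5
  'd': 3
  'e': 2
Maximum frequency: 5

5


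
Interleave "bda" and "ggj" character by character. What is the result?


Interleaving "bda" and "ggj":
  Position 0: 'b' from first, 'g' from second => "bg"
  Position 1: 'd' from first, 'g' from second => "dg"
  Position 2: 'a' from first, 'j' from second => "aj"
Result: bgdgaj

bgdgaj


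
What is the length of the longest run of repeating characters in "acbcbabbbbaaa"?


Input: "acbcbabbbbaaa"
Scanning for longest run:
  Position 1 ('c'): new char, reset run to 1
  Position 2 ('b'): new char, reset run to 1
  Position 3 ('c'): new char, reset run to 1
  Position 4 ('b'): new char, reset run to 1
  Position 5 ('a'): new char, reset run to 1
  Position 6 ('b'): new char, reset run to 1
  Position 7 ('b'): continues run of 'b', length=2
  Position 8 ('b'): continues run of 'b', length=3
  Position 9 ('b'): continues run of 'b', length=4
  Position 10 ('a'): new char, reset run to 1
  Position 11 ('a'): continues run of 'a', length=2
  Position 12 ('a'): continues run of 'a', length=3
Longest run: 'b' with length 4

4


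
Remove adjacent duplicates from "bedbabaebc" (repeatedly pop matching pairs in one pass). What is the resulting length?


Input: bedbabaebc
Stack-based adjacent duplicate removal:
  Read 'b': push. Stack: b
  Read 'e': push. Stack: be
  Read 'd': push. Stack: bed
  Read 'b': push. Stack: bedb
  Read 'a': push. Stack: bedba
  Read 'b': push. Stack: bedbab
  Read 'a': push. Stack: bedbaba
  Read 'e': push. Stack: bedbabae
  Read 'b': push. Stack: bedbabaeb
  Read 'c': push. Stack: bedbabaebc
Final stack: "bedbabaebc" (length 10)

10


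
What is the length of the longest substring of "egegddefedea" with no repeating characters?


Input: "egegddefedea"
Sliding window (track last position of each char):
  Position 0 ('e'): window [0,0] length 1 -- new best
  Position 1 ('g'): window [0,1] length 2 -- new best
  Position 2 ('e'): repeat (last at 0), move window start to 1
  Position 2 ('e'): window [1,2] length 2
  Position 3 ('g'): repeat (last at 1), move window start to 2
  Position 3 ('g'): window [2,3] length 2
  Position 4 ('d'): window [2,4] length 3 -- new best
  Position 5 ('d'): repeat (last at 4), move window start to 5
  Position 5 ('d'): window [5,5] length 1
  Position 6 ('e'): window [5,6] length 2
  Position 7 ('f'): window [5,7] length 3
  Position 8 ('e'): repeat (last at 6), move window start to 7
  Position 8 ('e'): window [7,8] length 2
  Position 9 ('d'): window [7,9] length 3
  Position 10 ('e'): repeat (last at 8), move window start to 9
  Position 10 ('e'): window [9,10] length 2
  Position 11 ('a'): window [9,11] length 3
Longest substring with no repeats: "egd" with length 3

3


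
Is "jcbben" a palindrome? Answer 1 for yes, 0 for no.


Input: jcbben
Reversed: nebbcj
  Compare pos 0 ('j') with pos 5 ('n'): MISMATCH
  Compare pos 1 ('c') with pos 4 ('e'): MISMATCH
  Compare pos 2 ('b') with pos 3 ('b'): match
Result: not a palindrome

0


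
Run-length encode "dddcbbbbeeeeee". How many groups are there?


Input: dddcbbbbeeeeee
Scanning for consecutive runs:
  Group 1: 'd' x 3 (positions 0-2)
  Group 2: 'c' x 1 (positions 3-3)
  Group 3: 'b' x 4 (positions 4-7)
  Group 4: 'e' x 6 (positions 8-13)
Total groups: 4

4


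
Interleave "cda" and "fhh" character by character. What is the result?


Interleaving "cda" and "fhh":
  Position 0: 'c' from first, 'f' from second => "cf"
  Position 1: 'd' from first, 'h' from second => "dh"
  Position 2: 'a' from first, 'h' from second => "ah"
Result: cfdhah

cfdhah


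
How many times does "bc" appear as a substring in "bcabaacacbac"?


Searching for "bc" in "bcabaacacbac"
Scanning each position:
  Position 0: "bc" => MATCH
  Position 1: "ca" => no
  Position 2: "ab" => no
  Position 3: "ba" => no
  Position 4: "aa" => no
  Position 5: "ac" => no
  Position 6: "ca" => no
  Position 7: "ac" => no
  Position 8: "cb" => no
  Position 9: "ba" => no
  Position 10: "ac" => no
Total occurrences: 1

1


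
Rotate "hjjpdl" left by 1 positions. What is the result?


Input: "hjjpdl", rotate left by 1
First 1 characters: "h"
Remaining characters: "jjpdl"
Concatenate remaining + first: "jjpdl" + "h" = "jjpdlh"

jjpdlh


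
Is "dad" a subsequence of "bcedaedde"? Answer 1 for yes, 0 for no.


Check if "dad" is a subsequence of "bcedaedde"
Greedy scan:
  Position 0 ('b'): no match needed
  Position 1 ('c'): no match needed
  Position 2 ('e'): no match needed
  Position 3 ('d'): matches sub[0] = 'd'
  Position 4 ('a'): matches sub[1] = 'a'
  Position 5 ('e'): no match needed
  Position 6 ('d'): matches sub[2] = 'd'
  Position 7 ('d'): no match needed
  Position 8 ('e'): no match needed
All 3 characters matched => is a subsequence

1


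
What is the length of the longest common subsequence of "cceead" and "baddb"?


LCS of "cceead" and "baddb"
DP table:
           b    a    d    d    b
      0    0    0    0    0    0
  c   0    0    0    0    0    0
  c   0    0    0    0    0    0
  e   0    0    0    0    0    0
  e   0    0    0    0    0    0
  a   0    0    1    1    1    1
  d   0    0    1    2    2    2
LCS length = dp[6][5] = 2

2


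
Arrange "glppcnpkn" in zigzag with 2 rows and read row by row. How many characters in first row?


Zigzag "glppcnpkn" into 2 rows:
Placing characters:
  'g' => row 0
  'l' => row 1
  'p' => row 0
  'p' => row 1
  'c' => row 0
  'n' => row 1
  'p' => row 0
  'k' => row 1
  'n' => row 0
Rows:
  Row 0: "gpcpn"
  Row 1: "lpnk"
First row length: 5

5


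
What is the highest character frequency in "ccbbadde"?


Input: ccbbadde
Character counts:
  'a': 1
  'b': 2
  'c': 2
  'd': 2
  'e': 1
Maximum frequency: 2

2


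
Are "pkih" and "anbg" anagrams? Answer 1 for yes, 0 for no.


Strings: "pkih", "anbg"
Sorted first:  hikp
Sorted second: abgn
Differ at position 0: 'h' vs 'a' => not anagrams

0


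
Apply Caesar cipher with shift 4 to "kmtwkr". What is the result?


Caesar cipher: shift "kmtwkr" by 4
  'k' (pos 10) + 4 = pos 14 = 'o'
  'm' (pos 12) + 4 = pos 16 = 'q'
  't' (pos 19) + 4 = pos 23 = 'x'
  'w' (pos 22) + 4 = pos 0 = 'a'
  'k' (pos 10) + 4 = pos 14 = 'o'
  'r' (pos 17) + 4 = pos 21 = 'v'
Result: oqxaov

oqxaov


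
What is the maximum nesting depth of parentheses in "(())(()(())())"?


Input: "(())(()(())())"
Tracking depth:
  Position 0 '(': depth becomes 1
  Position 1 '(': depth becomes 2
  Position 2 ')': depth becomes 1
  Position 3 ')': depth becomes 0
  Position 4 '(': depth becomes 1
  Position 5 '(': depth becomes 2
  Position 6 ')': depth becomes 1
  Position 7 '(': depth becomes 2
  Position 8 '(': depth becomes 3
  Position 9 ')': depth becomes 2
  Position 10 ')': depth becomes 1
  Position 11 '(': depth becomes 2
  Position 12 ')': depth becomes 1
  Position 13 ')': depth becomes 0
Maximum depth reached: 3

3


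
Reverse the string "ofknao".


Input: ofknao
Reading characters right to left:
  Position 5: 'o'
  Position 4: 'a'
  Position 3: 'n'
  Position 2: 'k'
  Position 1: 'f'
  Position 0: 'o'
Reversed: oankfo

oankfo


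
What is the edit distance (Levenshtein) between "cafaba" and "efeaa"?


Computing edit distance: "cafaba" -> "efeaa"
DP table:
           e    f    e    a    a
      0    1    2    3    4    5
  c   1    1    2    3    4    5
  a   2    2    2    3    3    4
  f   3    3    2    3    4    4
  a   4    4    3    3    3    4
  b   5    5    4    4    4    4
  a   6    6    5    5    4    4
Edit distance = dp[6][5] = 4

4


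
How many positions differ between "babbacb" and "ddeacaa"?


Comparing "babbacb" and "ddeacaa" position by position:
  Position 0: 'b' vs 'd' => DIFFER
  Position 1: 'a' vs 'd' => DIFFER
  Position 2: 'b' vs 'e' => DIFFER
  Position 3: 'b' vs 'a' => DIFFER
  Position 4: 'a' vs 'c' => DIFFER
  Position 5: 'c' vs 'a' => DIFFER
  Position 6: 'b' vs 'a' => DIFFER
Positions that differ: 7

7


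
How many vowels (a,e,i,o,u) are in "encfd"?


Input: encfd
Checking each character:
  'e' at position 0: vowel (running total: 1)
  'n' at position 1: consonant
  'c' at position 2: consonant
  'f' at position 3: consonant
  'd' at position 4: consonant
Total vowels: 1

1


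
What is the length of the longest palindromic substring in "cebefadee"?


Input: "cebefadee"
Checking substrings for palindromes:
  [1:4] "ebe" (len 3) => palindrome
  [7:9] "ee" (len 2) => palindrome
Longest palindromic substring: "ebe" with length 3

3


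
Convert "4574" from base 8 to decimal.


Input: "4574" in base 8
Positional expansion:
  Digit '4' (value 4) x 8^3 = 2048
  Digit '5' (value 5) x 8^2 = 320
  Digit '7' (value 7) x 8^1 = 56
  Digit '4' (value 4) x 8^0 = 4
Sum = 2428

2428


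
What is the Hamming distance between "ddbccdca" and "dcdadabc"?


Comparing "ddbccdca" and "dcdadabc" position by position:
  Position 0: 'd' vs 'd' => same
  Position 1: 'd' vs 'c' => differ
  Position 2: 'b' vs 'd' => differ
  Position 3: 'c' vs 'a' => differ
  Position 4: 'c' vs 'd' => differ
  Position 5: 'd' vs 'a' => differ
  Position 6: 'c' vs 'b' => differ
  Position 7: 'a' vs 'c' => differ
Total differences (Hamming distance): 7

7


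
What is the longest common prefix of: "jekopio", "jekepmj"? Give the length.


Words: jekopio, jekepmj
  Position 0: all 'j' => match
  Position 1: all 'e' => match
  Position 2: all 'k' => match
  Position 3: ('o', 'e') => mismatch, stop
LCP = "jek" (length 3)

3


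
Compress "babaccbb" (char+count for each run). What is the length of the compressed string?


Input: babaccbb
Runs:
  'b' x 1 => "b1"
  'a' x 1 => "a1"
  'b' x 1 => "b1"
  'a' x 1 => "a1"
  'c' x 2 => "c2"
  'b' x 2 => "b2"
Compressed: "b1a1b1a1c2b2"
Compressed length: 12

12


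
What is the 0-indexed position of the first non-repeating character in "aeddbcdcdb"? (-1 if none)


Input: aeddbcdcdb
Character frequencies:
  'a': 1
  'b': 2
  'c': 2
  'd': 4
  'e': 1
Scanning left to right for freq == 1:
  Position 0 ('a'): unique! => answer = 0

0


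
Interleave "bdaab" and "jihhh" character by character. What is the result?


Interleaving "bdaab" and "jihhh":
  Position 0: 'b' from first, 'j' from second => "bj"
  Position 1: 'd' from first, 'i' from second => "di"
  Position 2: 'a' from first, 'h' from second => "ah"
  Position 3: 'a' from first, 'h' from second => "ah"
  Position 4: 'b' from first, 'h' from second => "bh"
Result: bjdiahahbh

bjdiahahbh


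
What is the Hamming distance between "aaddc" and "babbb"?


Comparing "aaddc" and "babbb" position by position:
  Position 0: 'a' vs 'b' => differ
  Position 1: 'a' vs 'a' => same
  Position 2: 'd' vs 'b' => differ
  Position 3: 'd' vs 'b' => differ
  Position 4: 'c' vs 'b' => differ
Total differences (Hamming distance): 4

4


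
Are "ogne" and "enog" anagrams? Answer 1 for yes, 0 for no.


Strings: "ogne", "enog"
Sorted first:  egno
Sorted second: egno
Sorted forms match => anagrams

1


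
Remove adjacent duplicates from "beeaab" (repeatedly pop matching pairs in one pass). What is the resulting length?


Input: beeaab
Stack-based adjacent duplicate removal:
  Read 'b': push. Stack: b
  Read 'e': push. Stack: be
  Read 'e': matches stack top 'e' => pop. Stack: b
  Read 'a': push. Stack: ba
  Read 'a': matches stack top 'a' => pop. Stack: b
  Read 'b': matches stack top 'b' => pop. Stack: (empty)
Final stack: "" (length 0)

0


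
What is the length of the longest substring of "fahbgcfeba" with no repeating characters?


Input: "fahbgcfeba"
Sliding window (track last position of each char):
  Position 0 ('f'): window [0,0] length 1 -- new best
  Position 1 ('a'): window [0,1] length 2 -- new best
  Position 2 ('h'): window [0,2] length 3 -- new best
  Position 3 ('b'): window [0,3] length 4 -- new best
  Position 4 ('g'): window [0,4] length 5 -- new best
  Position 5 ('c'): window [0,5] length 6 -- new best
  Position 6 ('f'): repeat (last at 0), move window start to 1
  Position 6 ('f'): window [1,6] length 6
  Position 7 ('e'): window [1,7] length 7 -- new best
  Position 8 ('b'): repeat (last at 3), move window start to 4
  Position 8 ('b'): window [4,8] length 5
  Position 9 ('a'): window [4,9] length 6
Longest substring with no repeats: "ahbgcfe" with length 7

7


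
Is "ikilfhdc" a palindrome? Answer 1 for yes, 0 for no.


Input: ikilfhdc
Reversed: cdhfliki
  Compare pos 0 ('i') with pos 7 ('c'): MISMATCH
  Compare pos 1 ('k') with pos 6 ('d'): MISMATCH
  Compare pos 2 ('i') with pos 5 ('h'): MISMATCH
  Compare pos 3 ('l') with pos 4 ('f'): MISMATCH
Result: not a palindrome

0


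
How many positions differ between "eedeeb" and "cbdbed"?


Comparing "eedeeb" and "cbdbed" position by position:
  Position 0: 'e' vs 'c' => DIFFER
  Position 1: 'e' vs 'b' => DIFFER
  Position 2: 'd' vs 'd' => same
  Position 3: 'e' vs 'b' => DIFFER
  Position 4: 'e' vs 'e' => same
  Position 5: 'b' vs 'd' => DIFFER
Positions that differ: 4

4


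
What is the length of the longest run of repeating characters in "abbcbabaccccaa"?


Input: "abbcbabaccccaa"
Scanning for longest run:
  Position 1 ('b'): new char, reset run to 1
  Position 2 ('b'): continues run of 'b', length=2
  Position 3 ('c'): new char, reset run to 1
  Position 4 ('b'): new char, reset run to 1
  Position 5 ('a'): new char, reset run to 1
  Position 6 ('b'): new char, reset run to 1
  Position 7 ('a'): new char, reset run to 1
  Position 8 ('c'): new char, reset run to 1
  Position 9 ('c'): continues run of 'c', length=2
  Position 10 ('c'): continues run of 'c', length=3
  Position 11 ('c'): continues run of 'c', length=4
  Position 12 ('a'): new char, reset run to 1
  Position 13 ('a'): continues run of 'a', length=2
Longest run: 'c' with length 4

4


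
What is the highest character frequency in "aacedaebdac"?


Input: aacedaebdac
Character counts:
  'a': 4
  'b': 1
  'c': 2
  'd': 2
  'e': 2
Maximum frequency: 4

4


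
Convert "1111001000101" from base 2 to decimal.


Input: "1111001000101" in base 2
Positional expansion:
  Digit '1' (value 1) x 2^12 = 4096
  Digit '1' (value 1) x 2^11 = 2048
  Digit '1' (value 1) x 2^10 = 1024
  Digit '1' (value 1) x 2^9 = 512
  Digit '0' (value 0) x 2^8 = 0
  Digit '0' (value 0) x 2^7 = 0
  Digit '1' (value 1) x 2^6 = 64
  Digit '0' (value 0) x 2^5 = 0
  Digit '0' (value 0) x 2^4 = 0
  Digit '0' (value 0) x 2^3 = 0
  Digit '1' (value 1) x 2^2 = 4
  Digit '0' (value 0) x 2^1 = 0
  Digit '1' (value 1) x 2^0 = 1
Sum = 7749

7749


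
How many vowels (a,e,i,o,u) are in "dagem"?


Input: dagem
Checking each character:
  'd' at position 0: consonant
  'a' at position 1: vowel (running total: 1)
  'g' at position 2: consonant
  'e' at position 3: vowel (running total: 2)
  'm' at position 4: consonant
Total vowels: 2

2


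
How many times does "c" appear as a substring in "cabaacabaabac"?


Searching for "c" in "cabaacabaabac"
Scanning each position:
  Position 0: "c" => MATCH
  Position 1: "a" => no
  Position 2: "b" => no
  Position 3: "a" => no
  Position 4: "a" => no
  Position 5: "c" => MATCH
  Position 6: "a" => no
  Position 7: "b" => no
  Position 8: "a" => no
  Position 9: "a" => no
  Position 10: "b" => no
  Position 11: "a" => no
  Position 12: "c" => MATCH
Total occurrences: 3

3


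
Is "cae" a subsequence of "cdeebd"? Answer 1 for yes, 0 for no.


Check if "cae" is a subsequence of "cdeebd"
Greedy scan:
  Position 0 ('c'): matches sub[0] = 'c'
  Position 1 ('d'): no match needed
  Position 2 ('e'): no match needed
  Position 3 ('e'): no match needed
  Position 4 ('b'): no match needed
  Position 5 ('d'): no match needed
Only matched 1/3 characters => not a subsequence

0


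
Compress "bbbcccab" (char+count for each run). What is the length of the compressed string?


Input: bbbcccab
Runs:
  'b' x 3 => "b3"
  'c' x 3 => "c3"
  'a' x 1 => "a1"
  'b' x 1 => "b1"
Compressed: "b3c3a1b1"
Compressed length: 8

8


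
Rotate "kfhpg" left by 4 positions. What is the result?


Input: "kfhpg", rotate left by 4
First 4 characters: "kfhp"
Remaining characters: "g"
Concatenate remaining + first: "g" + "kfhp" = "gkfhp"

gkfhp


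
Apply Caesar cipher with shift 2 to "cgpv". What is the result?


Caesar cipher: shift "cgpv" by 2
  'c' (pos 2) + 2 = pos 4 = 'e'
  'g' (pos 6) + 2 = pos 8 = 'i'
  'p' (pos 15) + 2 = pos 17 = 'r'
  'v' (pos 21) + 2 = pos 23 = 'x'
Result: eirx

eirx


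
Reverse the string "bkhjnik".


Input: bkhjnik
Reading characters right to left:
  Position 6: 'k'
  Position 5: 'i'
  Position 4: 'n'
  Position 3: 'j'
  Position 2: 'h'
  Position 1: 'k'
  Position 0: 'b'
Reversed: kinjhkb

kinjhkb


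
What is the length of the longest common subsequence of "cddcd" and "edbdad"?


LCS of "cddcd" and "edbdad"
DP table:
           e    d    b    d    a    d
      0    0    0    0    0    0    0
  c   0    0    0    0    0    0    0
  d   0    0    1    1    1    1    1
  d   0    0    1    1    2    2    2
  c   0    0    1    1    2    2    2
  d   0    0    1    1    2    2    3
LCS length = dp[5][6] = 3

3


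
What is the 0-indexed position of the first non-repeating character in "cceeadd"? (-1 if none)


Input: cceeadd
Character frequencies:
  'a': 1
  'c': 2
  'd': 2
  'e': 2
Scanning left to right for freq == 1:
  Position 0 ('c'): freq=2, skip
  Position 1 ('c'): freq=2, skip
  Position 2 ('e'): freq=2, skip
  Position 3 ('e'): freq=2, skip
  Position 4 ('a'): unique! => answer = 4

4


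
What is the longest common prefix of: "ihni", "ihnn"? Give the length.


Words: ihni, ihnn
  Position 0: all 'i' => match
  Position 1: all 'h' => match
  Position 2: all 'n' => match
  Position 3: ('i', 'n') => mismatch, stop
LCP = "ihn" (length 3)

3


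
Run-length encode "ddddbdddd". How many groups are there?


Input: ddddbdddd
Scanning for consecutive runs:
  Group 1: 'd' x 4 (positions 0-3)
  Group 2: 'b' x 1 (positions 4-4)
  Group 3: 'd' x 4 (positions 5-8)
Total groups: 3

3


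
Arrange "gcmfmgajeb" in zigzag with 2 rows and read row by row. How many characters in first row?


Zigzag "gcmfmgajeb" into 2 rows:
Placing characters:
  'g' => row 0
  'c' => row 1
  'm' => row 0
  'f' => row 1
  'm' => row 0
  'g' => row 1
  'a' => row 0
  'j' => row 1
  'e' => row 0
  'b' => row 1
Rows:
  Row 0: "gmmae"
  Row 1: "cfgjb"
First row length: 5

5


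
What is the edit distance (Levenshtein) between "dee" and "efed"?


Computing edit distance: "dee" -> "efed"
DP table:
           e    f    e    d
      0    1    2    3    4
  d   1    1    2    3    3
  e   2    1    2    2    3
  e   3    2    2    2    3
Edit distance = dp[3][4] = 3

3


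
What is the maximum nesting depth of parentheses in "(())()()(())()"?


Input: "(())()()(())()"
Tracking depth:
  Position 0 '(': depth becomes 1
  Position 1 '(': depth becomes 2
  Position 2 ')': depth becomes 1
  Position 3 ')': depth becomes 0
  Position 4 '(': depth becomes 1
  Position 5 ')': depth becomes 0
  Position 6 '(': depth becomes 1
  Position 7 ')': depth becomes 0
  Position 8 '(': depth becomes 1
  Position 9 '(': depth becomes 2
  Position 10 ')': depth becomes 1
  Position 11 ')': depth becomes 0
  Position 12 '(': depth becomes 1
  Position 13 ')': depth becomes 0
Maximum depth reached: 2

2


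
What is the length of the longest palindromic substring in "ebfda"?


Input: "ebfda"
Checking substrings for palindromes:
  No multi-char palindromic substrings found
Longest palindromic substring: "e" with length 1

1


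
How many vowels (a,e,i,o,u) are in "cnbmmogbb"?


Input: cnbmmogbb
Checking each character:
  'c' at position 0: consonant
  'n' at position 1: consonant
  'b' at position 2: consonant
  'm' at position 3: consonant
  'm' at position 4: consonant
  'o' at position 5: vowel (running total: 1)
  'g' at position 6: consonant
  'b' at position 7: consonant
  'b' at position 8: consonant
Total vowels: 1

1


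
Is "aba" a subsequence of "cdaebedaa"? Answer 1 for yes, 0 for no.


Check if "aba" is a subsequence of "cdaebedaa"
Greedy scan:
  Position 0 ('c'): no match needed
  Position 1 ('d'): no match needed
  Position 2 ('a'): matches sub[0] = 'a'
  Position 3 ('e'): no match needed
  Position 4 ('b'): matches sub[1] = 'b'
  Position 5 ('e'): no match needed
  Position 6 ('d'): no match needed
  Position 7 ('a'): matches sub[2] = 'a'
  Position 8 ('a'): no match needed
All 3 characters matched => is a subsequence

1


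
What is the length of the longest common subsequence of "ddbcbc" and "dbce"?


LCS of "ddbcbc" and "dbce"
DP table:
           d    b    c    e
      0    0    0    0    0
  d   0    1    1    1    1
  d   0    1    1    1    1
  b   0    1    2    2    2
  c   0    1    2    3    3
  b   0    1    2    3    3
  c   0    1    2    3    3
LCS length = dp[6][4] = 3

3


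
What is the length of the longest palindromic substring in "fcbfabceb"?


Input: "fcbfabceb"
Checking substrings for palindromes:
  No multi-char palindromic substrings found
Longest palindromic substring: "f" with length 1

1


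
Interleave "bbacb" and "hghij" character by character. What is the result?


Interleaving "bbacb" and "hghij":
  Position 0: 'b' from first, 'h' from second => "bh"
  Position 1: 'b' from first, 'g' from second => "bg"
  Position 2: 'a' from first, 'h' from second => "ah"
  Position 3: 'c' from first, 'i' from second => "ci"
  Position 4: 'b' from first, 'j' from second => "bj"
Result: bhbgahcibj

bhbgahcibj


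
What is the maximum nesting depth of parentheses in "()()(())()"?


Input: "()()(())()"
Tracking depth:
  Position 0 '(': depth becomes 1
  Position 1 ')': depth becomes 0
  Position 2 '(': depth becomes 1
  Position 3 ')': depth becomes 0
  Position 4 '(': depth becomes 1
  Position 5 '(': depth becomes 2
  Position 6 ')': depth becomes 1
  Position 7 ')': depth becomes 0
  Position 8 '(': depth becomes 1
  Position 9 ')': depth becomes 0
Maximum depth reached: 2

2


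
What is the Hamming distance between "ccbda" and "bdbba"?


Comparing "ccbda" and "bdbba" position by position:
  Position 0: 'c' vs 'b' => differ
  Position 1: 'c' vs 'd' => differ
  Position 2: 'b' vs 'b' => same
  Position 3: 'd' vs 'b' => differ
  Position 4: 'a' vs 'a' => same
Total differences (Hamming distance): 3

3


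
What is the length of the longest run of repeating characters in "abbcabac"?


Input: "abbcabac"
Scanning for longest run:
  Position 1 ('b'): new char, reset run to 1
  Position 2 ('b'): continues run of 'b', length=2
  Position 3 ('c'): new char, reset run to 1
  Position 4 ('a'): new char, reset run to 1
  Position 5 ('b'): new char, reset run to 1
  Position 6 ('a'): new char, reset run to 1
  Position 7 ('c'): new char, reset run to 1
Longest run: 'b' with length 2

2


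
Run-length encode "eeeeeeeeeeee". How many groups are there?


Input: eeeeeeeeeeee
Scanning for consecutive runs:
  Group 1: 'e' x 12 (positions 0-11)
Total groups: 1

1


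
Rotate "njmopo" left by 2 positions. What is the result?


Input: "njmopo", rotate left by 2
First 2 characters: "nj"
Remaining characters: "mopo"
Concatenate remaining + first: "mopo" + "nj" = "moponj"

moponj


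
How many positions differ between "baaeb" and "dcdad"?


Comparing "baaeb" and "dcdad" position by position:
  Position 0: 'b' vs 'd' => DIFFER
  Position 1: 'a' vs 'c' => DIFFER
  Position 2: 'a' vs 'd' => DIFFER
  Position 3: 'e' vs 'a' => DIFFER
  Position 4: 'b' vs 'd' => DIFFER
Positions that differ: 5

5


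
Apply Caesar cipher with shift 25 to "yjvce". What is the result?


Caesar cipher: shift "yjvce" by 25
  'y' (pos 24) + 25 = pos 23 = 'x'
  'j' (pos 9) + 25 = pos 8 = 'i'
  'v' (pos 21) + 25 = pos 20 = 'u'
  'c' (pos 2) + 25 = pos 1 = 'b'
  'e' (pos 4) + 25 = pos 3 = 'd'
Result: xiubd

xiubd


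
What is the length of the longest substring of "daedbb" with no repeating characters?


Input: "daedbb"
Sliding window (track last position of each char):
  Position 0 ('d'): window [0,0] length 1 -- new best
  Position 1 ('a'): window [0,1] length 2 -- new best
  Position 2 ('e'): window [0,2] length 3 -- new best
  Position 3 ('d'): repeat (last at 0), move window start to 1
  Position 3 ('d'): window [1,3] length 3
  Position 4 ('b'): window [1,4] length 4 -- new best
  Position 5 ('b'): repeat (last at 4), move window start to 5
  Position 5 ('b'): window [5,5] length 1
Longest substring with no repeats: "aedb" with length 4

4


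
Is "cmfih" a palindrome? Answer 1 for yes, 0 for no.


Input: cmfih
Reversed: hifmc
  Compare pos 0 ('c') with pos 4 ('h'): MISMATCH
  Compare pos 1 ('m') with pos 3 ('i'): MISMATCH
Result: not a palindrome

0


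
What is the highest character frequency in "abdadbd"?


Input: abdadbd
Character counts:
  'a': 2
  'b': 2
  'd': 3
Maximum frequency: 3

3


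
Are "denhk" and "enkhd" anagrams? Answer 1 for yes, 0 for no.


Strings: "denhk", "enkhd"
Sorted first:  dehkn
Sorted second: dehkn
Sorted forms match => anagrams

1


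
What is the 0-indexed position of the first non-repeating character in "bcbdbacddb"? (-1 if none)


Input: bcbdbacddb
Character frequencies:
  'a': 1
  'b': 4
  'c': 2
  'd': 3
Scanning left to right for freq == 1:
  Position 0 ('b'): freq=4, skip
  Position 1 ('c'): freq=2, skip
  Position 2 ('b'): freq=4, skip
  Position 3 ('d'): freq=3, skip
  Position 4 ('b'): freq=4, skip
  Position 5 ('a'): unique! => answer = 5

5


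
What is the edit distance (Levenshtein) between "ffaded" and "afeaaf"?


Computing edit distance: "ffaded" -> "afeaaf"
DP table:
           a    f    e    a    a    f
      0    1    2    3    4    5    6
  f   1    1    1    2    3    4    5
  f   2    2    1    2    3    4    4
  a   3    2    2    2    2    3    4
  d   4    3    3    3    3    3    4
  e   5    4    4    3    4    4    4
  d   6    5    5    4    4    5    5
Edit distance = dp[6][6] = 5

5


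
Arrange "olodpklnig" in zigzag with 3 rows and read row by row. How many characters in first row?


Zigzag "olodpklnig" into 3 rows:
Placing characters:
  'o' => row 0
  'l' => row 1
  'o' => row 2
  'd' => row 1
  'p' => row 0
  'k' => row 1
  'l' => row 2
  'n' => row 1
  'i' => row 0
  'g' => row 1
Rows:
  Row 0: "opi"
  Row 1: "ldkng"
  Row 2: "ol"
First row length: 3

3


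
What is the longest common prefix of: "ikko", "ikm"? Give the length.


Words: ikko, ikm
  Position 0: all 'i' => match
  Position 1: all 'k' => match
  Position 2: ('k', 'm') => mismatch, stop
LCP = "ik" (length 2)

2
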